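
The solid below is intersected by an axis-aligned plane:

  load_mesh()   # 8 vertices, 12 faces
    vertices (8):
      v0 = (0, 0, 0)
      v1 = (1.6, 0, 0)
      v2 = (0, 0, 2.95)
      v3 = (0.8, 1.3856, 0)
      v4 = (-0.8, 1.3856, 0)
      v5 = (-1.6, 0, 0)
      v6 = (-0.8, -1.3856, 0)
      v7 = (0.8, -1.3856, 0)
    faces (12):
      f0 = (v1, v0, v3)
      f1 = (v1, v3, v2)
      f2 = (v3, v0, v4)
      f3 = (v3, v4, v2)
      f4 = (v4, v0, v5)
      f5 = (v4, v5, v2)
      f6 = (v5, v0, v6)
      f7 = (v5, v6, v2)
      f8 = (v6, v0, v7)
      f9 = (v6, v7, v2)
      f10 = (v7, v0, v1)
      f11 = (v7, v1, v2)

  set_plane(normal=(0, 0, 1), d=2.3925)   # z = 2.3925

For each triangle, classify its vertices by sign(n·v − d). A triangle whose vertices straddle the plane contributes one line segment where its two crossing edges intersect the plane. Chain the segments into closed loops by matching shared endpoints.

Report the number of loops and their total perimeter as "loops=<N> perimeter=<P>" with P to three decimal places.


loops=1 perimeter=1.814

Straddling triangles (6 of 12):
  (v1,v3,v2) [--+] → (0.151186, 0.261855, 2.3925)–(0.302373, 0, 2.3925)  len=0.3024
  (v3,v4,v2) [--+] → (-0.151186, 0.261855, 2.3925)–(0.151186, 0.261855, 2.3925)  len=0.3024
  (v4,v5,v2) [--+] → (-0.302373, 0, 2.3925)–(-0.151186, 0.261855, 2.3925)  len=0.3024
  (v5,v6,v2) [--+] → (-0.151186, -0.261855, 2.3925)–(-0.302373, 0, 2.3925)  len=0.3024
  (v6,v7,v2) [--+] → (0.151186, -0.261855, 2.3925)–(-0.151186, -0.261855, 2.3925)  len=0.3024
  (v7,v1,v2) [--+] → (0.302373, 0, 2.3925)–(0.151186, -0.261855, 2.3925)  len=0.3024

Chained into 1 loop(s):
  loop 1: 6 segments, perimeter = 1.8142
Total perimeter = 1.814


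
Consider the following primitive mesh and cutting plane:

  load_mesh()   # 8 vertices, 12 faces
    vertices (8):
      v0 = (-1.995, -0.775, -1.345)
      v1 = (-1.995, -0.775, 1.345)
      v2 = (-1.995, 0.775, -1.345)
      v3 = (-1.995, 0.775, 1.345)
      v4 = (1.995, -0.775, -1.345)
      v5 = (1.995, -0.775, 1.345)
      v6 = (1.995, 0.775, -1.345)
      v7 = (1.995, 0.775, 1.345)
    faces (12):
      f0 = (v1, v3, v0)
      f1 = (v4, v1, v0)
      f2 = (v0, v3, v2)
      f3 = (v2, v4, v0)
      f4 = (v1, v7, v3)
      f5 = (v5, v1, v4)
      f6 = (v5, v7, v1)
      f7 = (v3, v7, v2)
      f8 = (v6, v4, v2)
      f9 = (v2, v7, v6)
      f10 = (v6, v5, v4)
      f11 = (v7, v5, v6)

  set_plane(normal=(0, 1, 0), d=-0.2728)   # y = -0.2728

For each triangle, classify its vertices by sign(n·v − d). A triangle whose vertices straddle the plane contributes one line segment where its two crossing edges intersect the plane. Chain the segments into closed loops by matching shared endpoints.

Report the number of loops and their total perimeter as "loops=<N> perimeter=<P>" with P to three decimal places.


loops=1 perimeter=13.360

Straddling triangles (8 of 12):
  (v1,v3,v0) [-+-] → (-1.995, -0.2728, 1.345)–(-1.995, -0.2728, -0.47344)  len=1.8184
  (v0,v3,v2) [-++] → (-1.995, -0.2728, -0.47344)–(-1.995, -0.2728, -1.345)  len=0.8716
  (v2,v4,v0) [+--] → (0.70224, -0.2728, -1.345)–(-1.995, -0.2728, -1.345)  len=2.6972
  (v1,v7,v3) [-++] → (-0.70224, -0.2728, 1.345)–(-1.995, -0.2728, 1.345)  len=1.2928
  (v5,v7,v1) [-+-] → (1.995, -0.2728, 1.345)–(-0.70224, -0.2728, 1.345)  len=2.6972
  (v6,v4,v2) [+-+] → (1.995, -0.2728, -1.345)–(0.70224, -0.2728, -1.345)  len=1.2928
  (v6,v5,v4) [+--] → (1.995, -0.2728, 0.47344)–(1.995, -0.2728, -1.345)  len=1.8184
  (v7,v5,v6) [+-+] → (1.995, -0.2728, 1.345)–(1.995, -0.2728, 0.47344)  len=0.8716

Chained into 1 loop(s):
  loop 1: 8 segments, perimeter = 13.3600
Total perimeter = 13.360


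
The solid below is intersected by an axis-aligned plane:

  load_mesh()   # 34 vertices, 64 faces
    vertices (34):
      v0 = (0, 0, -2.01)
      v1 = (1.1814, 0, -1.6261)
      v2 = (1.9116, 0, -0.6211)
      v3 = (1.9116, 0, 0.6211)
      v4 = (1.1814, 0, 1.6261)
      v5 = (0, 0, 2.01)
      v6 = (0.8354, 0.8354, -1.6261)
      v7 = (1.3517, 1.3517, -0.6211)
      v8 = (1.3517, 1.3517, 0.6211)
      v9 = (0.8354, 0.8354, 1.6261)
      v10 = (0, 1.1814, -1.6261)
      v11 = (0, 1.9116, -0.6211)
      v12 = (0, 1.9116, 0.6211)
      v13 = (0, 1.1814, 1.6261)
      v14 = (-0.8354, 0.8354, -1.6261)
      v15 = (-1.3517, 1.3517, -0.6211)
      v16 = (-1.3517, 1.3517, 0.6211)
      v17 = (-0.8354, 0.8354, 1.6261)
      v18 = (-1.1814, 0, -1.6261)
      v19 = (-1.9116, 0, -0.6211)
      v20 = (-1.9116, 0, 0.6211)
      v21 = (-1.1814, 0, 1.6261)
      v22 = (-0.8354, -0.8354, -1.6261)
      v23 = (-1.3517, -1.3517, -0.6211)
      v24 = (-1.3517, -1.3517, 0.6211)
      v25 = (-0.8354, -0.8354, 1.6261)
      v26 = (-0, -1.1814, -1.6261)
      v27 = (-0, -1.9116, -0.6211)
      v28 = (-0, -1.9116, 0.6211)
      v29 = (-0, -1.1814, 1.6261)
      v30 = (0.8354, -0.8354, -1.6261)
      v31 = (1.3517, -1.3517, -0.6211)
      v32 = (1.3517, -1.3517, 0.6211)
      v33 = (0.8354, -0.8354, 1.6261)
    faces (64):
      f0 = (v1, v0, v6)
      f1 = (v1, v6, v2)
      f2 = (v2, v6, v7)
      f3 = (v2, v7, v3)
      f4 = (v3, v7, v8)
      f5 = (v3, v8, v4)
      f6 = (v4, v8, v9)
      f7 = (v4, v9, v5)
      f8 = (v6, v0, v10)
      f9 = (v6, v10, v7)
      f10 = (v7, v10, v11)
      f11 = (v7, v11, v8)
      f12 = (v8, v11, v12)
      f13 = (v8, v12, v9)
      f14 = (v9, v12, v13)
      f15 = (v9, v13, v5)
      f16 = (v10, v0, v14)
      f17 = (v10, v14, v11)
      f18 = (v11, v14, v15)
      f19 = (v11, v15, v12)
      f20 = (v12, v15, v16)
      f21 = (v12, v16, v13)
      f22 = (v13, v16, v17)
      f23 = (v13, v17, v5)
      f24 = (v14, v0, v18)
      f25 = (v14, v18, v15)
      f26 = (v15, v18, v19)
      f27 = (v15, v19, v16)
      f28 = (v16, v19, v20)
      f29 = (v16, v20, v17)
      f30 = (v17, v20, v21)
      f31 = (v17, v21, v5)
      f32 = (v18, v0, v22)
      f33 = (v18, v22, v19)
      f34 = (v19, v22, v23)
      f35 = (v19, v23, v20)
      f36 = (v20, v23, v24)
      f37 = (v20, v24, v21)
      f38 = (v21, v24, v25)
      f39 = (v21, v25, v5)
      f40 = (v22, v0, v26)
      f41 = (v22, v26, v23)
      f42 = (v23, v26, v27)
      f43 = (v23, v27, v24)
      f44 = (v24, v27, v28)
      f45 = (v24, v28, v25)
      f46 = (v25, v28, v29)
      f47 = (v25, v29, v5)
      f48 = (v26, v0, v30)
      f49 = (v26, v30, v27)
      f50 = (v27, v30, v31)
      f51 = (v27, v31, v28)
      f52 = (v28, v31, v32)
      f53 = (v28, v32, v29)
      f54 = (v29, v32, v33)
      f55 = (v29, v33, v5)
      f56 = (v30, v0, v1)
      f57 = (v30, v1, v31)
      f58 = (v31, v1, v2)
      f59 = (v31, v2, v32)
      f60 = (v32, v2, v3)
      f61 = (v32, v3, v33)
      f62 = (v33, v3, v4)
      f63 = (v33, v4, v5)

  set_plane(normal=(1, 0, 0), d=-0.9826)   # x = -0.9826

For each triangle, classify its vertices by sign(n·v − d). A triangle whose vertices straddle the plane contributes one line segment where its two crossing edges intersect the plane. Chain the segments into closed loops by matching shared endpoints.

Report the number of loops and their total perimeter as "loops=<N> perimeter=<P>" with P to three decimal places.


loops=1 perimeter=10.288

Straddling triangles (20 of 64):
  (v11,v14,v15) [++-] → (-0.9826, 0.9826, -1.33957)–(-0.9826, 1.50459, -0.6211)  len=0.8881
  (v11,v15,v12) [+-+] → (-0.9826, 1.50459, -0.6211)–(-0.9826, 1.50459, -0.2819)  len=0.3392
  (v12,v15,v16) [+--] → (-0.9826, 1.50459, -0.2819)–(-0.9826, 1.50459, 0.6211)  len=0.9030
  (v12,v16,v13) [+-+] → (-0.9826, 1.50459, 0.6211)–(-0.9826, 1.3052, 0.895529)  len=0.3392
  (v13,v16,v17) [+-+] → (-0.9826, 1.3052, 0.895529)–(-0.9826, 0.9826, 1.33957)  len=0.5489
  (v14,v0,v18) [++-] → (-0.9826, 0, -1.6907)–(-0.9826, 0.479993, -1.6261)  len=0.4843
  (v14,v18,v15) [+--] → (-0.9826, 0.479993, -1.6261)–(-0.9826, 0.9826, -1.33957)  len=0.5785
  (v16,v20,v17) [--+] → (-0.9826, 0.721136, 1.48864)–(-0.9826, 0.9826, 1.33957)  len=0.3010
  (v17,v20,v21) [+--] → (-0.9826, 0.721136, 1.48864)–(-0.9826, 0.479993, 1.6261)  len=0.2776
  (v17,v21,v5) [+-+] → (-0.9826, 0.479993, 1.6261)–(-0.9826, 0, 1.6907)  len=0.4843
  (v18,v0,v22) [-++] → (-0.9826, 0, -1.6907)–(-0.9826, -0.479993, -1.6261)  len=0.4843
  (v18,v22,v19) [-+-] → (-0.9826, -0.479993, -1.6261)–(-0.9826, -0.721136, -1.48864)  len=0.2776
  (v19,v22,v23) [-+-] → (-0.9826, -0.721136, -1.48864)–(-0.9826, -0.9826, -1.33957)  len=0.3010
  (v21,v24,v25) [--+] → (-0.9826, -0.9826, 1.33957)–(-0.9826, -0.479993, 1.6261)  len=0.5785
  (v21,v25,v5) [-++] → (-0.9826, -0.479993, 1.6261)–(-0.9826, 0, 1.6907)  len=0.4843
  (v22,v26,v23) [++-] → (-0.9826, -1.3052, -0.895529)–(-0.9826, -0.9826, -1.33957)  len=0.5489
  (v23,v26,v27) [-++] → (-0.9826, -1.3052, -0.895529)–(-0.9826, -1.50459, -0.6211)  len=0.3392
  (v23,v27,v24) [-+-] → (-0.9826, -1.50459, -0.6211)–(-0.9826, -1.50459, 0.2819)  len=0.9030
  (v24,v27,v28) [-++] → (-0.9826, -1.50459, 0.2819)–(-0.9826, -1.50459, 0.6211)  len=0.3392
  (v24,v28,v25) [-++] → (-0.9826, -1.50459, 0.6211)–(-0.9826, -0.9826, 1.33957)  len=0.8881

Chained into 1 loop(s):
  loop 1: 20 segments, perimeter = 10.2881
Total perimeter = 10.288


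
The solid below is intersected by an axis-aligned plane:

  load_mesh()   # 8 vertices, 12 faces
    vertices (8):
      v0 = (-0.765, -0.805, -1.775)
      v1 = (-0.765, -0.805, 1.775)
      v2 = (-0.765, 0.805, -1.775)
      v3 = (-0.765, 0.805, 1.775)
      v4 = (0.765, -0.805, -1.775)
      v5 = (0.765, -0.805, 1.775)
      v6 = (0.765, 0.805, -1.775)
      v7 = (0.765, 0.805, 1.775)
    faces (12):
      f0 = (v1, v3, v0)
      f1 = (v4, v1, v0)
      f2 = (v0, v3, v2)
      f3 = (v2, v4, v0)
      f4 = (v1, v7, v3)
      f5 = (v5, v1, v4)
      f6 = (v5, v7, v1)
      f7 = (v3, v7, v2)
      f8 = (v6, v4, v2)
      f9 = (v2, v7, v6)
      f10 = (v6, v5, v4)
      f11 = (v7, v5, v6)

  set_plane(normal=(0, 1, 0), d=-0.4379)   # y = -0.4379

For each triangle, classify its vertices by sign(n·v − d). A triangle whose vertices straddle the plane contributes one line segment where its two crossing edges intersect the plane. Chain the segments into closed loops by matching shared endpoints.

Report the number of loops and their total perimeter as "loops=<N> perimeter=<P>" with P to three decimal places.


loops=1 perimeter=10.160

Straddling triangles (8 of 12):
  (v1,v3,v0) [-+-] → (-0.765, -0.4379, 1.775)–(-0.765, -0.4379, -0.965556)  len=2.7406
  (v0,v3,v2) [-++] → (-0.765, -0.4379, -0.965556)–(-0.765, -0.4379, -1.775)  len=0.8094
  (v2,v4,v0) [+--] → (0.416141, -0.4379, -1.775)–(-0.765, -0.4379, -1.775)  len=1.1811
  (v1,v7,v3) [-++] → (-0.416141, -0.4379, 1.775)–(-0.765, -0.4379, 1.775)  len=0.3489
  (v5,v7,v1) [-+-] → (0.765, -0.4379, 1.775)–(-0.416141, -0.4379, 1.775)  len=1.1811
  (v6,v4,v2) [+-+] → (0.765, -0.4379, -1.775)–(0.416141, -0.4379, -1.775)  len=0.3489
  (v6,v5,v4) [+--] → (0.765, -0.4379, 0.965556)–(0.765, -0.4379, -1.775)  len=2.7406
  (v7,v5,v6) [+-+] → (0.765, -0.4379, 1.775)–(0.765, -0.4379, 0.965556)  len=0.8094

Chained into 1 loop(s):
  loop 1: 8 segments, perimeter = 10.1600
Total perimeter = 10.160


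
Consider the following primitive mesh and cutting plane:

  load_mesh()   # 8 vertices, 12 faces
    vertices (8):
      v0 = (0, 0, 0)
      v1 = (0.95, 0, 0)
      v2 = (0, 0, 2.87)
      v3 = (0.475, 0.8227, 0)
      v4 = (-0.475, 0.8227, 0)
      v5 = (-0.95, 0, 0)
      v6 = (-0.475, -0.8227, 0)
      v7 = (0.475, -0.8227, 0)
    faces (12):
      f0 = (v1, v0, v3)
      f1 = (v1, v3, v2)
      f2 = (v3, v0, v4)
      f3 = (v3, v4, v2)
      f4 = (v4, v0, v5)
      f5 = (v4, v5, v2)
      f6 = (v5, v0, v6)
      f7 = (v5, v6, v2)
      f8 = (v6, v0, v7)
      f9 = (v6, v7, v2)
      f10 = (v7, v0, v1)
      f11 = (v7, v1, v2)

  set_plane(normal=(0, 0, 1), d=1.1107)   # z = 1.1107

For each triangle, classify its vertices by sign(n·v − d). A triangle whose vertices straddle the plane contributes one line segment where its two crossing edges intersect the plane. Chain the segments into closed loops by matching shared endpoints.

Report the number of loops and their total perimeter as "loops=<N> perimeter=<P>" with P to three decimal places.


Straddling triangles (6 of 12):
  (v1,v3,v2) [--+] → (0.291173, 0.504312, 1.1107)–(0.582347, 0, 1.1107)  len=0.5823
  (v3,v4,v2) [--+] → (-0.291173, 0.504312, 1.1107)–(0.291173, 0.504312, 1.1107)  len=0.5823
  (v4,v5,v2) [--+] → (-0.582347, 0, 1.1107)–(-0.291173, 0.504312, 1.1107)  len=0.5823
  (v5,v6,v2) [--+] → (-0.291173, -0.504312, 1.1107)–(-0.582347, 0, 1.1107)  len=0.5823
  (v6,v7,v2) [--+] → (0.291173, -0.504312, 1.1107)–(-0.291173, -0.504312, 1.1107)  len=0.5823
  (v7,v1,v2) [--+] → (0.582347, 0, 1.1107)–(0.291173, -0.504312, 1.1107)  len=0.5823

Chained into 1 loop(s):
  loop 1: 6 segments, perimeter = 3.4940
Total perimeter = 3.494

loops=1 perimeter=3.494


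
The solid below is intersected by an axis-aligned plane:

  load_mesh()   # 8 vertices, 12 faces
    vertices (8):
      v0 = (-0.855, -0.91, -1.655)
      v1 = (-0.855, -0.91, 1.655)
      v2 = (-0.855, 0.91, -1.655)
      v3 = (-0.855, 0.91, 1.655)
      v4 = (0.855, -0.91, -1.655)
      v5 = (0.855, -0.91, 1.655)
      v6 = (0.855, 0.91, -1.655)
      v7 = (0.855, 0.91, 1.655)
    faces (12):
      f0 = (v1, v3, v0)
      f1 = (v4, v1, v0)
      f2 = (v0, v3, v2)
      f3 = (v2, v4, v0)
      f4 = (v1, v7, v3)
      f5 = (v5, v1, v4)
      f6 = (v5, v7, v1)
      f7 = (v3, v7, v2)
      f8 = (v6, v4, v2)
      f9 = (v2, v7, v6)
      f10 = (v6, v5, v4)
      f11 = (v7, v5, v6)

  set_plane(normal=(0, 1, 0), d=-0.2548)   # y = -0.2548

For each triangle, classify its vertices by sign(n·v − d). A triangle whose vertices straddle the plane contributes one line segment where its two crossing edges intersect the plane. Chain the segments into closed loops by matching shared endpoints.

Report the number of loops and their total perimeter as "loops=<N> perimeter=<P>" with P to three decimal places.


loops=1 perimeter=10.040

Straddling triangles (8 of 12):
  (v1,v3,v0) [-+-] → (-0.855, -0.2548, 1.655)–(-0.855, -0.2548, -0.4634)  len=2.1184
  (v0,v3,v2) [-++] → (-0.855, -0.2548, -0.4634)–(-0.855, -0.2548, -1.655)  len=1.1916
  (v2,v4,v0) [+--] → (0.2394, -0.2548, -1.655)–(-0.855, -0.2548, -1.655)  len=1.0944
  (v1,v7,v3) [-++] → (-0.2394, -0.2548, 1.655)–(-0.855, -0.2548, 1.655)  len=0.6156
  (v5,v7,v1) [-+-] → (0.855, -0.2548, 1.655)–(-0.2394, -0.2548, 1.655)  len=1.0944
  (v6,v4,v2) [+-+] → (0.855, -0.2548, -1.655)–(0.2394, -0.2548, -1.655)  len=0.6156
  (v6,v5,v4) [+--] → (0.855, -0.2548, 0.4634)–(0.855, -0.2548, -1.655)  len=2.1184
  (v7,v5,v6) [+-+] → (0.855, -0.2548, 1.655)–(0.855, -0.2548, 0.4634)  len=1.1916

Chained into 1 loop(s):
  loop 1: 8 segments, perimeter = 10.0400
Total perimeter = 10.040


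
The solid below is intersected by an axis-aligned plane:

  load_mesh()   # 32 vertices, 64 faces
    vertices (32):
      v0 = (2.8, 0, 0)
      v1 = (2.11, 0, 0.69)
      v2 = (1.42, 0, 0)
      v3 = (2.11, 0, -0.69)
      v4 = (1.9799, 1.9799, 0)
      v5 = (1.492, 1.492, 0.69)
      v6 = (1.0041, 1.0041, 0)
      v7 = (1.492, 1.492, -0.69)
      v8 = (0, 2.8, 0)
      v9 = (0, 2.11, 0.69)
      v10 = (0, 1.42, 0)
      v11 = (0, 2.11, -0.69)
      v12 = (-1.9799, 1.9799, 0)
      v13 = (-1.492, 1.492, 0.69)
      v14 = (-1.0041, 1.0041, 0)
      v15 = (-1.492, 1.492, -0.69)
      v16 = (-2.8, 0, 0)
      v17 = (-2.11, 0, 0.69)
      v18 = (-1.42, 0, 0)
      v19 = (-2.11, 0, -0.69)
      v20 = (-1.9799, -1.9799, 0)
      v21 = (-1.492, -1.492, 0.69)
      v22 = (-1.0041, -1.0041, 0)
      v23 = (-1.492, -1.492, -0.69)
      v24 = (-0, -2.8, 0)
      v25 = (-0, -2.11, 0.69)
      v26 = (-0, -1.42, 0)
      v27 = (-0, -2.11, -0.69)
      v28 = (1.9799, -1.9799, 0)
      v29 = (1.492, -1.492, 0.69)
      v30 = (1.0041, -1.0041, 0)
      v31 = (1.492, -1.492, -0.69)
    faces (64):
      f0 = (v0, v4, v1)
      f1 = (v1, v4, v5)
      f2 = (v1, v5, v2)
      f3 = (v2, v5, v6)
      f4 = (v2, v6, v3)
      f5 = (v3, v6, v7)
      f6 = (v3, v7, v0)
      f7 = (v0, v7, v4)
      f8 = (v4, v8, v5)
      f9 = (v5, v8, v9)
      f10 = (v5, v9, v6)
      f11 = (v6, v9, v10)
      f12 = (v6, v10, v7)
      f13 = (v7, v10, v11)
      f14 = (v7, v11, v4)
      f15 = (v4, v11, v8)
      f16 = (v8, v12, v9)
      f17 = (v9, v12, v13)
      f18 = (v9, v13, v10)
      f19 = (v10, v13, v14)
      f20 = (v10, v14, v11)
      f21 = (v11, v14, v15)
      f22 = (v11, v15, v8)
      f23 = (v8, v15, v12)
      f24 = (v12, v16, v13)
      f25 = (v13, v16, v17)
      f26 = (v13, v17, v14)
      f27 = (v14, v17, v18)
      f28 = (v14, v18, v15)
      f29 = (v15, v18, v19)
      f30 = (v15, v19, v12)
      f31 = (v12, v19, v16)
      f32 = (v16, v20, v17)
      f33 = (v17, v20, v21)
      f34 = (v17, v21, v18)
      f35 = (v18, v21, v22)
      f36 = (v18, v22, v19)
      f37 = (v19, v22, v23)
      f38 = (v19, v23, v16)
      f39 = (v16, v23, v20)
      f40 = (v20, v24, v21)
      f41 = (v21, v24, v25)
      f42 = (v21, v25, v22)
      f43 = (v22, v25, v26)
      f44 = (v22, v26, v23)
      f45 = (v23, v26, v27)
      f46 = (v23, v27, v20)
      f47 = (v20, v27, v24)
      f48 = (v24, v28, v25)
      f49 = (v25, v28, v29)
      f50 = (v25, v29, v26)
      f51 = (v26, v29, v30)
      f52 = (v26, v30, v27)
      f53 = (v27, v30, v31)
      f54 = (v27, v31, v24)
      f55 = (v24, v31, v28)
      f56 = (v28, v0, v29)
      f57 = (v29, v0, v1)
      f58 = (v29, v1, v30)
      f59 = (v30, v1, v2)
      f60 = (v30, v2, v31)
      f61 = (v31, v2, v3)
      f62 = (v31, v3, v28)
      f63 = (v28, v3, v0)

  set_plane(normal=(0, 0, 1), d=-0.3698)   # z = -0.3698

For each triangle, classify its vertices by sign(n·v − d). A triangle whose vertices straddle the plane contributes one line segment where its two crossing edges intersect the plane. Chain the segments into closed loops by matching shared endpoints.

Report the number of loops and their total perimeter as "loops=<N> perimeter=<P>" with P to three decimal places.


loops=2 perimeter=25.839

Straddling triangles (32 of 64):
  (v2,v6,v3) [++-] → (1.5968, 0.465961, -0.3698)–(1.7898, 0, -0.3698)  len=0.5044
  (v3,v6,v7) [-+-] → (1.5968, 0.465961, -0.3698)–(1.26559, 1.26559, -0.3698)  len=0.8655
  (v3,v7,v0) [--+] → (2.09899, 0.799626, -0.3698)–(2.4302, 0, -0.3698)  len=0.8655
  (v0,v7,v4) [+-+] → (2.09899, 0.799626, -0.3698)–(1.71841, 1.71841, -0.3698)  len=0.9945
  (v6,v10,v7) [++-] → (0.799626, 1.45859, -0.3698)–(1.26559, 1.26559, -0.3698)  len=0.5044
  (v7,v10,v11) [-+-] → (0.799626, 1.45859, -0.3698)–(0, 1.7898, -0.3698)  len=0.8655
  (v7,v11,v4) [--+] → (0.918788, 2.04963, -0.3698)–(1.71841, 1.71841, -0.3698)  len=0.8655
  (v4,v11,v8) [+-+] → (0.918788, 2.04963, -0.3698)–(0, 2.4302, -0.3698)  len=0.9945
  (v10,v14,v11) [++-] → (-0.465961, 1.5968, -0.3698)–(0, 1.7898, -0.3698)  len=0.5044
  (v11,v14,v15) [-+-] → (-0.465961, 1.5968, -0.3698)–(-1.26559, 1.26559, -0.3698)  len=0.8655
  (v11,v15,v8) [--+] → (-0.799626, 2.09899, -0.3698)–(0, 2.4302, -0.3698)  len=0.8655
  (v8,v15,v12) [+-+] → (-0.799626, 2.09899, -0.3698)–(-1.71841, 1.71841, -0.3698)  len=0.9945
  (v14,v18,v15) [++-] → (-1.45859, 0.799626, -0.3698)–(-1.26559, 1.26559, -0.3698)  len=0.5044
  (v15,v18,v19) [-+-] → (-1.45859, 0.799626, -0.3698)–(-1.7898, 0, -0.3698)  len=0.8655
  (v15,v19,v12) [--+] → (-2.04963, 0.918788, -0.3698)–(-1.71841, 1.71841, -0.3698)  len=0.8655
  (v12,v19,v16) [+-+] → (-2.04963, 0.918788, -0.3698)–(-2.4302, 0, -0.3698)  len=0.9945
  (v18,v22,v19) [++-] → (-1.5968, -0.465961, -0.3698)–(-1.7898, 0, -0.3698)  len=0.5044
  (v19,v22,v23) [-+-] → (-1.5968, -0.465961, -0.3698)–(-1.26559, -1.26559, -0.3698)  len=0.8655
  (v19,v23,v16) [--+] → (-2.09899, -0.799626, -0.3698)–(-2.4302, 0, -0.3698)  len=0.8655
  (v16,v23,v20) [+-+] → (-2.09899, -0.799626, -0.3698)–(-1.71841, -1.71841, -0.3698)  len=0.9945
  (v22,v26,v23) [++-] → (-0.799626, -1.45859, -0.3698)–(-1.26559, -1.26559, -0.3698)  len=0.5044
  (v23,v26,v27) [-+-] → (-0.799626, -1.45859, -0.3698)–(0, -1.7898, -0.3698)  len=0.8655
  (v23,v27,v20) [--+] → (-0.918788, -2.04963, -0.3698)–(-1.71841, -1.71841, -0.3698)  len=0.8655
  (v20,v27,v24) [+-+] → (-0.918788, -2.04963, -0.3698)–(0, -2.4302, -0.3698)  len=0.9945
  (v26,v30,v27) [++-] → (0.465961, -1.5968, -0.3698)–(0, -1.7898, -0.3698)  len=0.5044
  (v27,v30,v31) [-+-] → (0.465961, -1.5968, -0.3698)–(1.26559, -1.26559, -0.3698)  len=0.8655
  (v27,v31,v24) [--+] → (0.799626, -2.09899, -0.3698)–(0, -2.4302, -0.3698)  len=0.8655
  (v24,v31,v28) [+-+] → (0.799626, -2.09899, -0.3698)–(1.71841, -1.71841, -0.3698)  len=0.9945
  (v30,v2,v31) [++-] → (1.45859, -0.799626, -0.3698)–(1.26559, -1.26559, -0.3698)  len=0.5044
  (v31,v2,v3) [-+-] → (1.45859, -0.799626, -0.3698)–(1.7898, 0, -0.3698)  len=0.8655
  (v31,v3,v28) [--+] → (2.04963, -0.918788, -0.3698)–(1.71841, -1.71841, -0.3698)  len=0.8655
  (v28,v3,v0) [+-+] → (2.04963, -0.918788, -0.3698)–(2.4302, 0, -0.3698)  len=0.9945

Chained into 2 loop(s):
  loop 1: 16 segments, perimeter = 10.9589
  loop 2: 16 segments, perimeter = 14.8800
Total perimeter = 25.839


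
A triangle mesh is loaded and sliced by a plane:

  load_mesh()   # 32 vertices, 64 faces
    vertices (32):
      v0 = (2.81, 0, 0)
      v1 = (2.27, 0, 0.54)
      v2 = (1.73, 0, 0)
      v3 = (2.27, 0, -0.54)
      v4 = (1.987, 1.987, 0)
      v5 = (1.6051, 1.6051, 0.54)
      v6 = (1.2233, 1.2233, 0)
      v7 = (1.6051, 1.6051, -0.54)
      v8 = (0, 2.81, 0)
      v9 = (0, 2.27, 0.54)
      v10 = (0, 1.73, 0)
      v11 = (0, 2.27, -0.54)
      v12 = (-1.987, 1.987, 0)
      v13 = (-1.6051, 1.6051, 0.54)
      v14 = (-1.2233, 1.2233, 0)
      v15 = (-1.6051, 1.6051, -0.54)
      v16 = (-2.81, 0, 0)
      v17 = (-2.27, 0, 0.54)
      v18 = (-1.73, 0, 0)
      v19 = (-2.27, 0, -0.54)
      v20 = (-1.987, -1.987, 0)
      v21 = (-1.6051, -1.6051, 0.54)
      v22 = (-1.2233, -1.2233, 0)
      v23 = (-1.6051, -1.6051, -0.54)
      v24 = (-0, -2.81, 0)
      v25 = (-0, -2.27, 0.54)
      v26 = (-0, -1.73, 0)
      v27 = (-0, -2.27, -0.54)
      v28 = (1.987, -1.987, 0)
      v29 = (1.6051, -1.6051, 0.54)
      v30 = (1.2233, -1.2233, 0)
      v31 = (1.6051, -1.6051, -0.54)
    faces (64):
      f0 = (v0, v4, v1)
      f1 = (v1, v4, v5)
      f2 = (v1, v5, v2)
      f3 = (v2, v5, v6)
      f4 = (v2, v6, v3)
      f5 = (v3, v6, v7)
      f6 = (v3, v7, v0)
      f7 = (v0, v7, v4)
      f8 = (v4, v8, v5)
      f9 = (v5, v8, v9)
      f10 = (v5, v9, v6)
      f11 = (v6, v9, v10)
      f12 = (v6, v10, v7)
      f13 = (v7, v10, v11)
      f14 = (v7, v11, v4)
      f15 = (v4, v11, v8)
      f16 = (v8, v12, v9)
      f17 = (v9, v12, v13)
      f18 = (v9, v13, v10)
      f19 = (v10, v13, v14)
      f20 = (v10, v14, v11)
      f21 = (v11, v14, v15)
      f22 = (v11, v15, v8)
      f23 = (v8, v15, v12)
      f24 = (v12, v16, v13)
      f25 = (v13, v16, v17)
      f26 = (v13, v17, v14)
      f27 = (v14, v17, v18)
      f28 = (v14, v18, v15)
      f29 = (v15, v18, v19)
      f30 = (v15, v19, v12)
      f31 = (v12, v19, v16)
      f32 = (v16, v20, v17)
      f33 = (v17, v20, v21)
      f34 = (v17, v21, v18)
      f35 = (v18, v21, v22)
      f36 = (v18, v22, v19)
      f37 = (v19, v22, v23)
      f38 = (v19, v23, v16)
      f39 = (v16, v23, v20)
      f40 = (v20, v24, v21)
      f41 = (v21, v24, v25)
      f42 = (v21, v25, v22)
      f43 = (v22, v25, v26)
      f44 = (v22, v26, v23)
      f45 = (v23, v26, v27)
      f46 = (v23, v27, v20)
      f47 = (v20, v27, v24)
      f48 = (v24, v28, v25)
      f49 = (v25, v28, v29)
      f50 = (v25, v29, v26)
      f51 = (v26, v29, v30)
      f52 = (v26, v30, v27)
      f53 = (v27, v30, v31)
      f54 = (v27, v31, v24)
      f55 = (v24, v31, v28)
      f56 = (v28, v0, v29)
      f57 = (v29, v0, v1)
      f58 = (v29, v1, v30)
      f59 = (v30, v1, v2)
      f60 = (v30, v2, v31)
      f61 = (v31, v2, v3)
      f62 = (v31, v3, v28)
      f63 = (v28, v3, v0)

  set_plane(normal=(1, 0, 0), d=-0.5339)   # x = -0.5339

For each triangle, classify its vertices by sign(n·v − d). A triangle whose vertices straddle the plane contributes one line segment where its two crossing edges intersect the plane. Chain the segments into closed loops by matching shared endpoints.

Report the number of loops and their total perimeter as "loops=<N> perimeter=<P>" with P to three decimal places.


loops=2 perimeter=6.109

Straddling triangles (16 of 64):
  (v8,v12,v9) [+-+] → (-0.5339, 2.58886, 0)–(-0.5339, 2.19396, 0.394904)  len=0.5585
  (v9,v12,v13) [+--] → (-0.5339, 2.19396, 0.394904)–(-0.5339, 2.04884, 0.54)  len=0.2052
  (v9,v13,v10) [+-+] → (-0.5339, 2.04884, 0.54)–(-0.5339, 1.68845, 0.179619)  len=0.5097
  (v10,v13,v14) [+--] → (-0.5339, 1.68845, 0.179619)–(-0.5339, 1.50885, 0)  len=0.2540
  (v10,v14,v11) [+-+] → (-0.5339, 1.50885, 0)–(-0.5339, 1.81318, -0.304321)  len=0.4304
  (v11,v14,v15) [+--] → (-0.5339, 1.81318, -0.304321)–(-0.5339, 2.04884, -0.54)  len=0.3333
  (v11,v15,v8) [+-+] → (-0.5339, 2.04884, -0.54)–(-0.5339, 2.40922, -0.179619)  len=0.5097
  (v8,v15,v12) [+--] → (-0.5339, 2.40922, -0.179619)–(-0.5339, 2.58886, 0)  len=0.2540
  (v20,v24,v21) [-+-] → (-0.5339, -2.58886, 0)–(-0.5339, -2.40922, 0.179619)  len=0.2540
  (v21,v24,v25) [-++] → (-0.5339, -2.40922, 0.179619)–(-0.5339, -2.04884, 0.54)  len=0.5097
  (v21,v25,v22) [-+-] → (-0.5339, -2.04884, 0.54)–(-0.5339, -1.81318, 0.304321)  len=0.3333
  (v22,v25,v26) [-++] → (-0.5339, -1.81318, 0.304321)–(-0.5339, -1.50885, 0)  len=0.4304
  (v22,v26,v23) [-+-] → (-0.5339, -1.50885, 0)–(-0.5339, -1.68845, -0.179619)  len=0.2540
  (v23,v26,v27) [-++] → (-0.5339, -1.68845, -0.179619)–(-0.5339, -2.04884, -0.54)  len=0.5097
  (v23,v27,v20) [-+-] → (-0.5339, -2.04884, -0.54)–(-0.5339, -2.19396, -0.394904)  len=0.2052
  (v20,v27,v24) [-++] → (-0.5339, -2.19396, -0.394904)–(-0.5339, -2.58886, 0)  len=0.5585

Chained into 2 loop(s):
  loop 1: 8 segments, perimeter = 3.0547
  loop 2: 8 segments, perimeter = 3.0547
Total perimeter = 6.109


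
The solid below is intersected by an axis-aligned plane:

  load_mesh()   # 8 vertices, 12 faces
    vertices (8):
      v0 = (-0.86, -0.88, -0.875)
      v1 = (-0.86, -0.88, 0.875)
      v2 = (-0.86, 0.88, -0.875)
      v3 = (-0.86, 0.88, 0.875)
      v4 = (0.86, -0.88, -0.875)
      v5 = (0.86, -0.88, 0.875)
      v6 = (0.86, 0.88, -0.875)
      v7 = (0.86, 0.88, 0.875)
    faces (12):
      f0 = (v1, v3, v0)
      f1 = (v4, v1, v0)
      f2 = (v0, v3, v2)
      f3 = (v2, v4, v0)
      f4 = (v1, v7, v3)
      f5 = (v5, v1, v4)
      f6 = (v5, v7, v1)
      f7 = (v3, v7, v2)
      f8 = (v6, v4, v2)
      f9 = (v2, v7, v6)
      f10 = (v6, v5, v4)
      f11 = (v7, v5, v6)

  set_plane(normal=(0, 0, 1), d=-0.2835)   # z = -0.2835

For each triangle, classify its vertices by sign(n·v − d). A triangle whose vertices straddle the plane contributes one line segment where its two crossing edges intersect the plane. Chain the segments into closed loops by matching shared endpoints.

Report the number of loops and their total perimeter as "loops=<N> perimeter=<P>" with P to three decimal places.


Straddling triangles (8 of 12):
  (v1,v3,v0) [++-] → (-0.86, -0.28512, -0.2835)–(-0.86, -0.88, -0.2835)  len=0.5949
  (v4,v1,v0) [-+-] → (0.27864, -0.88, -0.2835)–(-0.86, -0.88, -0.2835)  len=1.1386
  (v0,v3,v2) [-+-] → (-0.86, -0.28512, -0.2835)–(-0.86, 0.88, -0.2835)  len=1.1651
  (v5,v1,v4) [++-] → (0.27864, -0.88, -0.2835)–(0.86, -0.88, -0.2835)  len=0.5814
  (v3,v7,v2) [++-] → (-0.27864, 0.88, -0.2835)–(-0.86, 0.88, -0.2835)  len=0.5814
  (v2,v7,v6) [-+-] → (-0.27864, 0.88, -0.2835)–(0.86, 0.88, -0.2835)  len=1.1386
  (v6,v5,v4) [-+-] → (0.86, 0.28512, -0.2835)–(0.86, -0.88, -0.2835)  len=1.1651
  (v7,v5,v6) [++-] → (0.86, 0.28512, -0.2835)–(0.86, 0.88, -0.2835)  len=0.5949

Chained into 1 loop(s):
  loop 1: 8 segments, perimeter = 6.9600
Total perimeter = 6.960

loops=1 perimeter=6.960


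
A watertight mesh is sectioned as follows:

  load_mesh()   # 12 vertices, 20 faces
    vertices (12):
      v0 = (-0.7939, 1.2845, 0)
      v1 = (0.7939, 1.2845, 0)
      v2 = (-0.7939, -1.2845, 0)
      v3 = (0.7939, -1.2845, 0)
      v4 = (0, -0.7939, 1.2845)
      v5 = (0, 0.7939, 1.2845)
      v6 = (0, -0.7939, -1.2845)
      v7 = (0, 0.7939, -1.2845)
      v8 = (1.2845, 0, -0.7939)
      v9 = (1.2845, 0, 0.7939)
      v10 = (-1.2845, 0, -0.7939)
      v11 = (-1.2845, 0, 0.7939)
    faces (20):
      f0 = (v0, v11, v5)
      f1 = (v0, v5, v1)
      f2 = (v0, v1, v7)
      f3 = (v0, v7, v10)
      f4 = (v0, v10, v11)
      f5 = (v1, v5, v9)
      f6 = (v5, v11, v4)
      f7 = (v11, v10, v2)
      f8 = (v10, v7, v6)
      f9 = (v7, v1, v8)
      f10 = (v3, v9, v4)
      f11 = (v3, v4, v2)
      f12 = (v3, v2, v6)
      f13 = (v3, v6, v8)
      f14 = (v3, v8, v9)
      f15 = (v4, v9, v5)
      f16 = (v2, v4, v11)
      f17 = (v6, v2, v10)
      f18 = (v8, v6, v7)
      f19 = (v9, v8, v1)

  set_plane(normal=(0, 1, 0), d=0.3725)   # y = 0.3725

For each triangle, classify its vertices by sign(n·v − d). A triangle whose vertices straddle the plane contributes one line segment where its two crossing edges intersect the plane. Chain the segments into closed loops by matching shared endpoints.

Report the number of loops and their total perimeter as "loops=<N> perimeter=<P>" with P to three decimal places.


loops=1 perimeter=7.779

Straddling triangles (10 of 20):
  (v0,v11,v5) [+-+] → (-1.14223, 0.3725, 0.563672)–(-0.681809, 0.3725, 1.02409)  len=0.6511
  (v0,v7,v10) [++-] → (-0.681809, 0.3725, -1.02409)–(-1.14223, 0.3725, -0.563672)  len=0.6511
  (v0,v10,v11) [+--] → (-1.14223, 0.3725, -0.563672)–(-1.14223, 0.3725, 0.563672)  len=1.1273
  (v1,v5,v9) [++-] → (0.681809, 0.3725, 1.02409)–(1.14223, 0.3725, 0.563672)  len=0.6511
  (v5,v11,v4) [+--] → (-0.681809, 0.3725, 1.02409)–(0, 0.3725, 1.2845)  len=0.7298
  (v10,v7,v6) [-+-] → (-0.681809, 0.3725, -1.02409)–(0, 0.3725, -1.2845)  len=0.7298
  (v7,v1,v8) [++-] → (1.14223, 0.3725, -0.563672)–(0.681809, 0.3725, -1.02409)  len=0.6511
  (v4,v9,v5) [--+] → (0.681809, 0.3725, 1.02409)–(0, 0.3725, 1.2845)  len=0.7298
  (v8,v6,v7) [--+] → (0, 0.3725, -1.2845)–(0.681809, 0.3725, -1.02409)  len=0.7298
  (v9,v8,v1) [--+] → (1.14223, 0.3725, -0.563672)–(1.14223, 0.3725, 0.563672)  len=1.1273

Chained into 1 loop(s):
  loop 1: 10 segments, perimeter = 7.7786
Total perimeter = 7.779


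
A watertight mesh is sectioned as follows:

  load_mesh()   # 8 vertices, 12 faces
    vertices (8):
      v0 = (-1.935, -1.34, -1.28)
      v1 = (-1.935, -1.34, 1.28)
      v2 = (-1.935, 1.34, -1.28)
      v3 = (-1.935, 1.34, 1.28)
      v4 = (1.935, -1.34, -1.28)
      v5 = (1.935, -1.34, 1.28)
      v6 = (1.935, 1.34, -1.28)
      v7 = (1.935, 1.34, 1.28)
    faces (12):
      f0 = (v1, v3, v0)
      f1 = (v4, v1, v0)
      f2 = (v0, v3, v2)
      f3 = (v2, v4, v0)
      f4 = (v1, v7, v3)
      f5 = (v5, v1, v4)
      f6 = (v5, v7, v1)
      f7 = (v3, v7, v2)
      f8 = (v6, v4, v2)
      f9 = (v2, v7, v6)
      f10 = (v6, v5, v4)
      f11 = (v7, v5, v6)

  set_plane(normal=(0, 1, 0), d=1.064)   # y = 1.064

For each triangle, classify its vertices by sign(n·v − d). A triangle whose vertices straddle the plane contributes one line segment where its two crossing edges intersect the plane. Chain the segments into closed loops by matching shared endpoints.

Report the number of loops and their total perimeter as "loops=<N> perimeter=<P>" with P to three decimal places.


Straddling triangles (8 of 12):
  (v1,v3,v0) [-+-] → (-1.935, 1.064, 1.28)–(-1.935, 1.064, 1.01636)  len=0.2636
  (v0,v3,v2) [-++] → (-1.935, 1.064, 1.01636)–(-1.935, 1.064, -1.28)  len=2.2964
  (v2,v4,v0) [+--] → (-1.53645, 1.064, -1.28)–(-1.935, 1.064, -1.28)  len=0.3986
  (v1,v7,v3) [-++] → (1.53645, 1.064, 1.28)–(-1.935, 1.064, 1.28)  len=3.4714
  (v5,v7,v1) [-+-] → (1.935, 1.064, 1.28)–(1.53645, 1.064, 1.28)  len=0.3986
  (v6,v4,v2) [+-+] → (1.935, 1.064, -1.28)–(-1.53645, 1.064, -1.28)  len=3.4714
  (v6,v5,v4) [+--] → (1.935, 1.064, -1.01636)–(1.935, 1.064, -1.28)  len=0.2636
  (v7,v5,v6) [+-+] → (1.935, 1.064, 1.28)–(1.935, 1.064, -1.01636)  len=2.2964

Chained into 1 loop(s):
  loop 1: 8 segments, perimeter = 12.8600
Total perimeter = 12.860

loops=1 perimeter=12.860


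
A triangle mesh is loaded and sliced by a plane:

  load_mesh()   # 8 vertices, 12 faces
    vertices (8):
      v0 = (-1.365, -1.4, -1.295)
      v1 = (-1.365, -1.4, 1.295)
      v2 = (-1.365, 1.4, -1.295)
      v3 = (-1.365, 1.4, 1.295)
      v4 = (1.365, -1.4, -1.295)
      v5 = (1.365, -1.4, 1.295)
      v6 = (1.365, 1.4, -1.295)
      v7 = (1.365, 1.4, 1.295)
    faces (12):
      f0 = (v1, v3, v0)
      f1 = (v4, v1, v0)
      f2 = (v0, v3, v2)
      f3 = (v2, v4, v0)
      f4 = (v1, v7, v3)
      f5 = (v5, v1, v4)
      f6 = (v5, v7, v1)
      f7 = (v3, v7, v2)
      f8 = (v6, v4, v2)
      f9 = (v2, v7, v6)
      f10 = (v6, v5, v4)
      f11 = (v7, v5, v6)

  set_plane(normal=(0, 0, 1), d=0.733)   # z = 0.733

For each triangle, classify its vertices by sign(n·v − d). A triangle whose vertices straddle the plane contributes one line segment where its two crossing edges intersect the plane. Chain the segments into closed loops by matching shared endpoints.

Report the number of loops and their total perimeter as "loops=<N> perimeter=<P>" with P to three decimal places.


loops=1 perimeter=11.060

Straddling triangles (8 of 12):
  (v1,v3,v0) [++-] → (-1.365, 0.792432, 0.733)–(-1.365, -1.4, 0.733)  len=2.1924
  (v4,v1,v0) [-+-] → (-0.772622, -1.4, 0.733)–(-1.365, -1.4, 0.733)  len=0.5924
  (v0,v3,v2) [-+-] → (-1.365, 0.792432, 0.733)–(-1.365, 1.4, 0.733)  len=0.6076
  (v5,v1,v4) [++-] → (-0.772622, -1.4, 0.733)–(1.365, -1.4, 0.733)  len=2.1376
  (v3,v7,v2) [++-] → (0.772622, 1.4, 0.733)–(-1.365, 1.4, 0.733)  len=2.1376
  (v2,v7,v6) [-+-] → (0.772622, 1.4, 0.733)–(1.365, 1.4, 0.733)  len=0.5924
  (v6,v5,v4) [-+-] → (1.365, -0.792432, 0.733)–(1.365, -1.4, 0.733)  len=0.6076
  (v7,v5,v6) [++-] → (1.365, -0.792432, 0.733)–(1.365, 1.4, 0.733)  len=2.1924

Chained into 1 loop(s):
  loop 1: 8 segments, perimeter = 11.0600
Total perimeter = 11.060


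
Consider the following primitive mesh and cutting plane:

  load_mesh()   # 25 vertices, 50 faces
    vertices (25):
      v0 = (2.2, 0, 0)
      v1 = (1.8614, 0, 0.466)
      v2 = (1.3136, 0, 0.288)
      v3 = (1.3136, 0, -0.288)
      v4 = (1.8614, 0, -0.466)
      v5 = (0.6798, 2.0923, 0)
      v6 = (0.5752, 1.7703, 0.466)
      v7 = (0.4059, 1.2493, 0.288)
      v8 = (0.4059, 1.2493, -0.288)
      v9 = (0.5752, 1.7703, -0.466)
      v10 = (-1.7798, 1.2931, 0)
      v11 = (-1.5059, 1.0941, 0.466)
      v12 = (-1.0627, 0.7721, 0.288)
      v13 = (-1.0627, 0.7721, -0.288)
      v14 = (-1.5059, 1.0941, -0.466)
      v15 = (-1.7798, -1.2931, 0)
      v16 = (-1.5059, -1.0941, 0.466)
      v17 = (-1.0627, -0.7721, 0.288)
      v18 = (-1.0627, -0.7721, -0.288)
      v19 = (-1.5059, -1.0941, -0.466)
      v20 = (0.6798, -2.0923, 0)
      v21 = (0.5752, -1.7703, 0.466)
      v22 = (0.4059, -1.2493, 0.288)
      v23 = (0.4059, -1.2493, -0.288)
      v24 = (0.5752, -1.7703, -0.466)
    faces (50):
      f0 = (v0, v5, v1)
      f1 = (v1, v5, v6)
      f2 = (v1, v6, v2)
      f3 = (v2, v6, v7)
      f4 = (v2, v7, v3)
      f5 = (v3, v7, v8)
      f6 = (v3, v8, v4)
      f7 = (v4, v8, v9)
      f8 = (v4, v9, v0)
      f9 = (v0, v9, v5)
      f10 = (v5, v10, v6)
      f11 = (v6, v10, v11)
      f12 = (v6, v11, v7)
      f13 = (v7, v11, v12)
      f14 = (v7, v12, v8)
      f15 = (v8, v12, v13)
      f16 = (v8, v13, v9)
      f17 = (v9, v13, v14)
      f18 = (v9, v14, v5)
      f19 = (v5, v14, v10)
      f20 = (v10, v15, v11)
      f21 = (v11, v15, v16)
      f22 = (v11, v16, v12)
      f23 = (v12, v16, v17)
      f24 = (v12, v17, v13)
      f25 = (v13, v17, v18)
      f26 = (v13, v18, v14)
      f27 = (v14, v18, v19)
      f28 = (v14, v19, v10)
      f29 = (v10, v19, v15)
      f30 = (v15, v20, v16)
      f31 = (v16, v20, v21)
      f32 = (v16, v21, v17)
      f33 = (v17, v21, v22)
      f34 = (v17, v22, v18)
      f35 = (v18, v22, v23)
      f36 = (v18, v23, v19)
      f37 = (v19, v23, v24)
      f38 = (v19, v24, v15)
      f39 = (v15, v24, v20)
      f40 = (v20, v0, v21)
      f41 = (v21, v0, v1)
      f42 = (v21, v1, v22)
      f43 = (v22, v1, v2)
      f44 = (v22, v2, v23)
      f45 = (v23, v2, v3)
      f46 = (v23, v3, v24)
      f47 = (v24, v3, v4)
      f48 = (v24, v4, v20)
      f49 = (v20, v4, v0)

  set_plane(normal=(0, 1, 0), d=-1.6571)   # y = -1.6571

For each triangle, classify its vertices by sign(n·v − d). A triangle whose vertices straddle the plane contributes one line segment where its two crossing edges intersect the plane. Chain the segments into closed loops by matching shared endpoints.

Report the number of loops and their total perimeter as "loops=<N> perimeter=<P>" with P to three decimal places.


loops=1 perimeter=4.033

Straddling triangles (14 of 50):
  (v15,v20,v16) [+-+] → (-0.659562, -1.6571, 0)–(-0.273132, -1.6571, 0.203169)  len=0.4366
  (v16,v20,v21) [+--] → (-0.273132, -1.6571, 0.203169)–(0.226811, -1.6571, 0.466)  len=0.5648
  (v16,v21,v17) [+-+] → (0.226811, -1.6571, 0.466)–(0.389455, -1.6571, 0.445814)  len=0.1639
  (v17,v21,v22) [+-+] → (0.389455, -1.6571, 0.445814)–(0.538415, -1.6571, 0.427325)  len=0.1501
  (v19,v23,v24) [++-] → (0.538415, -1.6571, -0.427325)–(0.226811, -1.6571, -0.466)  len=0.3140
  (v19,v24,v15) [+-+] → (0.226811, -1.6571, -0.466)–(0.0165537, -1.6571, -0.355457)  len=0.2375
  (v15,v24,v20) [+--] → (0.0165537, -1.6571, -0.355457)–(-0.659562, -1.6571, 0)  len=0.7639
  (v20,v0,v21) [-+-] → (0.996003, -1.6571, 0)–(0.679096, -1.6571, 0.436202)  len=0.5392
  (v21,v0,v1) [-++] → (0.679096, -1.6571, 0.436202)–(0.657445, -1.6571, 0.466)  len=0.0368
  (v21,v1,v22) [-++] → (0.657445, -1.6571, 0.466)–(0.538415, -1.6571, 0.427325)  len=0.1252
  (v23,v3,v24) [++-] → (0.622416, -1.6571, -0.454618)–(0.538415, -1.6571, -0.427325)  len=0.0883
  (v24,v3,v4) [-++] → (0.622416, -1.6571, -0.454618)–(0.657445, -1.6571, -0.466)  len=0.0368
  (v24,v4,v20) [-+-] → (0.657445, -1.6571, -0.466)–(0.925574, -1.6571, -0.0969284)  len=0.4562
  (v20,v4,v0) [-++] → (0.925574, -1.6571, -0.0969284)–(0.996003, -1.6571, 0)  len=0.1198

Chained into 1 loop(s):
  loop 1: 14 segments, perimeter = 4.0331
Total perimeter = 4.033


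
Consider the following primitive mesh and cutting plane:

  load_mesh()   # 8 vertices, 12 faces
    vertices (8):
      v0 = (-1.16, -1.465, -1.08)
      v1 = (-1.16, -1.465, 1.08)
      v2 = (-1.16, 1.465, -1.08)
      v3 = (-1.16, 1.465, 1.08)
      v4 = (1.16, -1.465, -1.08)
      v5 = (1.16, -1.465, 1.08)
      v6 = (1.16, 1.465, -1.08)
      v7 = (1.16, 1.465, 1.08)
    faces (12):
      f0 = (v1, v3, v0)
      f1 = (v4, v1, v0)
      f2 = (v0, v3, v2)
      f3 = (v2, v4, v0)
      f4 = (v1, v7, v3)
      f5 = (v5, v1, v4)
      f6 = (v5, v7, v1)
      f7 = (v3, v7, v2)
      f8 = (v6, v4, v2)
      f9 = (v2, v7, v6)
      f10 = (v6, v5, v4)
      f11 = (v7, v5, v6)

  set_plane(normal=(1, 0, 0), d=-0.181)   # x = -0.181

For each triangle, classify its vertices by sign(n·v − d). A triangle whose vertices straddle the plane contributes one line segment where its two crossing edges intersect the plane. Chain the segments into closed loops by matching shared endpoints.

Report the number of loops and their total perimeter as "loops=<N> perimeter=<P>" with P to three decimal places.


loops=1 perimeter=10.180

Straddling triangles (8 of 12):
  (v4,v1,v0) [+--] → (-0.181, -1.465, 0.168517)–(-0.181, -1.465, -1.08)  len=1.2485
  (v2,v4,v0) [-+-] → (-0.181, 0.228591, -1.08)–(-0.181, -1.465, -1.08)  len=1.6936
  (v1,v7,v3) [-+-] → (-0.181, -0.228591, 1.08)–(-0.181, 1.465, 1.08)  len=1.6936
  (v5,v1,v4) [+-+] → (-0.181, -1.465, 1.08)–(-0.181, -1.465, 0.168517)  len=0.9115
  (v5,v7,v1) [++-] → (-0.181, -0.228591, 1.08)–(-0.181, -1.465, 1.08)  len=1.2364
  (v3,v7,v2) [-+-] → (-0.181, 1.465, 1.08)–(-0.181, 1.465, -0.168517)  len=1.2485
  (v6,v4,v2) [++-] → (-0.181, 0.228591, -1.08)–(-0.181, 1.465, -1.08)  len=1.2364
  (v2,v7,v6) [-++] → (-0.181, 1.465, -0.168517)–(-0.181, 1.465, -1.08)  len=0.9115

Chained into 1 loop(s):
  loop 1: 8 segments, perimeter = 10.1800
Total perimeter = 10.180
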